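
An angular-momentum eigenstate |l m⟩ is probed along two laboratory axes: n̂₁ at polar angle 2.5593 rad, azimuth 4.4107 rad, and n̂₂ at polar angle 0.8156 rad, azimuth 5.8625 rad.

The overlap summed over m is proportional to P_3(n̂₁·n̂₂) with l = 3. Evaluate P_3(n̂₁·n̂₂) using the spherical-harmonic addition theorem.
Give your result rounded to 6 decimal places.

Addition theorem: P_3(cos γ) = (4π/7) Σ_m Y*_{lm}(Ω₁) Y_{lm}(Ω₂), m = −3…3:
  [-3]  conj(Y_{3,-3})(Ω₁) = (0.054575, 0.042859) ; Y_{3,-3}(Ω₂) = (0.048942, 0.153452) ; Δ = (-0.003906, 0.010472)
  [-2]  conj(Y_{3,-2})(Ω₁) = (0.212565, -0.146480) ; Y_{3,-2}(Ω₂) = (0.247513, 0.276896) ; Δ = (0.093172, 0.022603)
  [-1]  conj(Y_{3,-1})(Ω₁) = (-0.131381, -0.422191) ; Y_{3,-1}(Ω₂) = (0.289785, 0.129648) ; Δ = (0.016664, -0.139378)
  [+0]  conj(Y_{3,0})(Ω₁) = (-0.152046, -0.000000) ; Y_{3,0}(Ω₂) = (-0.166496, 0.000000) ; Δ = (0.025315, 0.000000)
  [+1]  conj(Y_{3,1})(Ω₁) = (0.131381, -0.422191) ; Y_{3,1}(Ω₂) = (-0.289785, 0.129648) ; Δ = (0.016664, 0.139378)
  [+2]  conj(Y_{3,2})(Ω₁) = (0.212565, 0.146480) ; Y_{3,2}(Ω₂) = (0.247513, -0.276896) ; Δ = (0.093172, -0.022603)
  [+3]  conj(Y_{3,3})(Ω₁) = (-0.054575, 0.042859) ; Y_{3,3}(Ω₂) = (-0.048942, 0.153452) ; Δ = (-0.003906, -0.010472)
Σ over m = (0.237176, 0.000000); ×(4π/7) → (0.425777, 0.000000). Real part: 0.425777

0.425777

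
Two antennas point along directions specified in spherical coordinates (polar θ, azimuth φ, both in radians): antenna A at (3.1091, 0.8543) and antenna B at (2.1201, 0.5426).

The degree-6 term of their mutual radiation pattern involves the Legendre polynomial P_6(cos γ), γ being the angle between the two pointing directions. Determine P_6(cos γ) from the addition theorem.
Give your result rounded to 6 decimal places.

0.273493

Summing Y*_{l m}(θ₁,φ₁)·Y_{l m}(θ₂,φ₂) over m ∈ [−6, 6]; prefactor 4π/(2·6+1) = 0.966644:
  m=-6: (0.000000, -0.000000) × (-0.184734, 0.021153) = (-0.000000, 0.000000)  (running Σ = (-0.000000, 0.000000))
  m=-5: (0.000000, 0.000000) × (0.358633, 0.163866) = (0.000000, 0.000000)  (running Σ = (0.000000, 0.000000))
  m=-4: (-0.000004, -0.000001) × (-0.212899, -0.311459) = (0.000000, 0.000001)  (running Σ = (0.000000, 0.000001))
  m=-3: (0.000149, -0.000098) × (-0.000019, -0.000338) = (-0.000000, -0.000000)  (running Σ = (0.000000, 0.000001))
  m=-2: (-0.000753, 0.005430) × (-0.160840, 0.304768) = (-0.001534, -0.001103)  (running Σ = (-0.001533, -0.001102))
  m=-1: (-0.069948, -0.080318) × (0.113979, -0.068726) = (-0.013492, -0.004347)  (running Σ = (-0.015026, -0.005449))
  m=0: (1.005863, -0.000000) × (0.311158, 0.000000) = (0.312982, 0.000000)  (running Σ = (0.297956, -0.005449))
  m=1: (0.069948, -0.080318) × (-0.113979, -0.068726) = (-0.013492, 0.004347)  (running Σ = (0.284463, -0.001102))
  m=2: (-0.000753, -0.005430) × (-0.160840, -0.304768) = (-0.001534, 0.001103)  (running Σ = (0.282930, 0.000001))
  m=3: (-0.000149, -0.000098) × (0.000019, -0.000338) = (-0.000000, 0.000000)  (running Σ = (0.282929, 0.000001))
  m=4: (-0.000004, 0.000001) × (-0.212899, 0.311459) = (0.000000, -0.000001)  (running Σ = (0.282930, 0.000000))
  m=5: (-0.000000, 0.000000) × (-0.358633, 0.163866) = (0.000000, -0.000000)  (running Σ = (0.282930, 0.000000))
  m=6: (0.000000, 0.000000) × (-0.184734, -0.021153) = (-0.000000, -0.000000)  (running Σ = (0.282930, 0.000000))
Total Σ_m = (0.282930, 0.000000). Multiply by 0.966644: (0.273493, 0.000000). P_6(cos γ) = 0.273493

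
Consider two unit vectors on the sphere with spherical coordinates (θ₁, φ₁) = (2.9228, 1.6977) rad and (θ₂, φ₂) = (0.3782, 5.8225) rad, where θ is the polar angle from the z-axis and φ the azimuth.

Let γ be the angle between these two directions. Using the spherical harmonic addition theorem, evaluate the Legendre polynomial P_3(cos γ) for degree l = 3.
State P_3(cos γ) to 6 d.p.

Summing Y*_{l m}(θ₁,φ₁)·Y_{l m}(θ₂,φ₂) over m ∈ [−3, 3]; prefactor 4π/(2·3+1) = 1.795196:
  m=-3: (0.001585, -0.003961) × (0.003941, 0.020632) = (0.000088, 0.000017)  (running Σ = (0.000088, 0.000017))
  m=-2: (0.045493, 0.011801) × (0.078309, 0.103134) = (0.002345, 0.005616)  (running Σ = (0.002433, 0.005633))
  m=-1: (-0.033421, 0.261940) × (0.354701, 0.176039) = (-0.057966, 0.087027)  (running Σ = (-0.055532, 0.092660))
  m=0: (-0.642751, -0.000000) × (0.457185, 0.000000) = (-0.293856, -0.000000)  (running Σ = (-0.349389, 0.092660))
  m=1: (0.033421, 0.261940) × (-0.354701, 0.176039) = (-0.057966, -0.087027)  (running Σ = (-0.407354, 0.005633))
  m=2: (0.045493, -0.011801) × (0.078309, -0.103134) = (0.002345, -0.005616)  (running Σ = (-0.405009, 0.000017))
  m=3: (-0.001585, -0.003961) × (-0.003941, 0.020632) = (0.000088, -0.000017)  (running Σ = (-0.404921, -0.000000))
Total Σ_m = (-0.404921, -0.000000). Multiply by 1.795196: (-0.726912, -0.000000). P_3(cos γ) = -0.726912

-0.726912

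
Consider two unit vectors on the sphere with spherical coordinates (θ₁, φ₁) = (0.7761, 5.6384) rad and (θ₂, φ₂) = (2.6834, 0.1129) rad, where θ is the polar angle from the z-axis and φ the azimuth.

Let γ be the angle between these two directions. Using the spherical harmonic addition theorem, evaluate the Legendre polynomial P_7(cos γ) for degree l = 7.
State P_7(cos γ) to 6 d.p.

Term-by-term m-sum for l=7 (normalisation 4π/15 = 0.837758):
  m=-7: Y*=(-0.008177, 0.040571)  Y=(0.001166, -0.001177)  product (0.000038, 0.000057)
  m=-6: Y*=(-0.117865, 0.104869)  Y=(-0.009793, 0.007877)  product (0.000328, -0.001955)
  m=-5: Y*=(-0.346702, 0.028610)  Y=(0.049638, -0.031433)  product (-0.016310, 0.012318)
  m=-4: Y*=(-0.386271, -0.243493)  Y=(-0.169031, 0.081985)  product (0.085255, 0.009490)
  m=-3: Y*=(-0.087607, -0.230258)  Y=(0.383170, -0.134981)  product (-0.064649, -0.076403)
  m=-2: Y*=(-0.059773, 0.206910)  Y=(-0.509434, 0.117026)  product (0.006236, -0.112402)
  m=-1: Y*=(-0.284921, 0.214263)  Y=(0.184794, -0.020952)  product (-0.048162, 0.045564)
  m=+0: Y*=(0.114424, -0.000000)  Y=(0.412504, 0.000000)  product (0.047200, 0.000000)
  m=+1: Y*=(0.284921, 0.214263)  Y=(-0.184794, -0.020952)  product (-0.048162, -0.045564)
  m=+2: Y*=(-0.059773, -0.206910)  Y=(-0.509434, -0.117026)  product (0.006236, 0.112402)
  m=+3: Y*=(0.087607, -0.230258)  Y=(-0.383170, -0.134981)  product (-0.064649, 0.076403)
  m=+4: Y*=(-0.386271, 0.243493)  Y=(-0.169031, -0.081985)  product (0.085255, -0.009490)
  m=+5: Y*=(0.346702, 0.028610)  Y=(-0.049638, -0.031433)  product (-0.016310, -0.012318)
  m=+6: Y*=(-0.117865, -0.104869)  Y=(-0.009793, -0.007877)  product (0.000328, 0.001955)
  m=+7: Y*=(0.008177, 0.040571)  Y=(-0.001166, -0.001177)  product (0.000038, -0.000057)
Σ over m = (-0.027328, -0.000000); ×(4π/15) → (-0.022894, -0.000000). Real part: -0.022894

-0.022894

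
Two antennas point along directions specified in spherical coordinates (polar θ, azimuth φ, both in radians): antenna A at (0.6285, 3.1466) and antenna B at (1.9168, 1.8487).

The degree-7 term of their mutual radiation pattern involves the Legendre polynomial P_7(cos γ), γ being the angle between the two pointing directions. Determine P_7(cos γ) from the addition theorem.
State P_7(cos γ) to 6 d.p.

0.236643

Expand P_7 via completeness: Σ_{m} conj(Y_{7,m}) at Ω₁ times Y_{7,m} at Ω₂ —
  m=-7: (-0.012135, -0.000426) × (0.303443, -0.119278) = (-0.003733, 0.001318)  (running Σ = (-0.003733, 0.001318))
  m=-6: (0.062479, 0.001878) × (-0.042430, -0.437747) = (-0.001829, -0.027430)  (running Σ = (-0.005562, -0.026111))
  m=-5: (-0.193424, -0.004844) × (-0.131686, -0.024137) = (0.025354, 0.005306)  (running Σ = (0.019792, -0.020805))
  m=-4: (0.390480, 0.007822) × (0.130002, -0.262933) = (0.052820, -0.101653)  (running Σ = (0.072612, -0.122458))
  m=-3: (-0.473004, -0.007106) × (-0.184092, -0.167112) = (0.085889, 0.080353)  (running Σ = (0.158501, -0.042106))
  m=-2: (0.185887, 0.001862) × (0.169130, -0.105051) = (0.031635, -0.019213)  (running Σ = (0.190136, -0.061318))
  m=-1: (0.315974, 0.001582) × (-0.076353, -0.267635) = (-0.023702, -0.084687)  (running Σ = (0.166434, -0.146005))
  m=0: (-0.298736, -0.000000) × (0.168697, 0.000000) = (-0.050396, -0.000000)  (running Σ = (0.116038, -0.146005))
  m=1: (-0.315974, 0.001582) × (0.076353, -0.267635) = (-0.023702, 0.084687)  (running Σ = (0.092336, -0.061318))
  m=2: (0.185887, -0.001862) × (0.169130, 0.105051) = (0.031635, 0.019213)  (running Σ = (0.123971, -0.042106))
  m=3: (0.473004, -0.007106) × (0.184092, -0.167112) = (0.085889, -0.080353)  (running Σ = (0.209860, -0.122458))
  m=4: (0.390480, -0.007822) × (0.130002, 0.262933) = (0.052820, 0.101653)  (running Σ = (0.262680, -0.020805))
  m=5: (0.193424, -0.004844) × (0.131686, -0.024137) = (0.025354, -0.005306)  (running Σ = (0.288034, -0.026111))
  m=6: (0.062479, -0.001878) × (-0.042430, 0.437747) = (-0.001829, 0.027430)  (running Σ = (0.286205, 0.001318))
  m=7: (0.012135, -0.000426) × (-0.303443, -0.119278) = (-0.003733, -0.001318)  (running Σ = (0.282472, -0.000000))
Total Σ_m = (0.282472, -0.000000). Multiply by 0.837758: (0.236643, -0.000000). P_7(cos γ) = 0.236643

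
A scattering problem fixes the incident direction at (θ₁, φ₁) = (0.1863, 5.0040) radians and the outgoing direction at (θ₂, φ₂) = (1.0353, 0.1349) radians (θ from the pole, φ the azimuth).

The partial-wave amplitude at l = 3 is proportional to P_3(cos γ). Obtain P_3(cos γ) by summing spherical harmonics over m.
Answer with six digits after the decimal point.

-0.424998

Term-by-term m-sum for l=3 (normalisation 4π/7 = 1.795196):
  m=-3: (-0.002035, 0.001700) × (0.243954, -0.104496) = (-0.000319, 0.000627)  (running Σ = (-0.000319, 0.000627))
  m=-2: (-0.028760, -0.018975) × (0.371752, -0.102805) = (-0.012642, -0.004097)  (running Σ = (-0.012961, -0.003470))
  m=-1: (0.065887, -0.219499) × (0.083139, -0.011284) = (0.003001, -0.018992)  (running Σ = (-0.009960, -0.022462))
  m=0: (0.670531, -0.000000) × (-0.323358, 0.000000) = (-0.216822, 0.000000)  (running Σ = (-0.226782, -0.022462))
  m=1: (-0.065887, -0.219499) × (-0.083139, -0.011284) = (0.003001, 0.018992)  (running Σ = (-0.223781, -0.003470))
  m=2: (-0.028760, 0.018975) × (0.371752, 0.102805) = (-0.012642, 0.004097)  (running Σ = (-0.236423, 0.000627))
  m=3: (0.002035, 0.001700) × (-0.243954, -0.104496) = (-0.000319, -0.000627)  (running Σ = (-0.236742, -0.000000))
Accumulated sum (-0.236742, -0.000000); after 4π/(2l+1) scaling, (-0.424998, -0.000000) ⇒ P_3 = -0.424998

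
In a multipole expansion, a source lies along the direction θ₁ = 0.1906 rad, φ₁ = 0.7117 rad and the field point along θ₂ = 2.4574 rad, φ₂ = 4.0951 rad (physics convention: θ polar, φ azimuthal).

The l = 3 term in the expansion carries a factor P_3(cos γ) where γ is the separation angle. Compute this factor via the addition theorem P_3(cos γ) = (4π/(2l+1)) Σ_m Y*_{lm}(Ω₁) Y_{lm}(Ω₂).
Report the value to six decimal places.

Expand P_3 via completeness: Σ_{m} conj(Y_{3,m}) at Ω₁ times Y_{3,m} at Ω₂ —
  term(m=-3) = -0.000224+0.000198i   from Y*(Ω₁)=-0.001517+0.002397i, Y(Ω₂)=+0.101212+0.029221i
  term(m=-2) = -0.010088+0.005298i   from Y*(Ω₁)=+0.005289+0.035625i, Y(Ω₂)=+0.104379+0.298664i
  term(m=-1) = -0.092901+0.022913i   from Y*(Ω₁)=+0.177134+0.152776i, Y(Ω₂)=-0.236773+0.333566i
  term(m=+0) = -0.000498+0.000000i   from Y*(Ω₁)=+0.667082-0.000000i, Y(Ω₂)=-0.000746+0.000000i
  term(m=+1) = -0.092901-0.022913i   from Y*(Ω₁)=-0.177134+0.152776i, Y(Ω₂)=+0.236773+0.333566i
  term(m=+2) = -0.010088-0.005298i   from Y*(Ω₁)=+0.005289-0.035625i, Y(Ω₂)=+0.104379-0.298664i
  term(m=+3) = -0.000224-0.000198i   from Y*(Ω₁)=+0.001517+0.002397i, Y(Ω₂)=-0.101212+0.029221i
Σ over m = -0.206923-0.000000i; ×(4π/7) → -0.371467-0.000000i. Real part: -0.371467

-0.371467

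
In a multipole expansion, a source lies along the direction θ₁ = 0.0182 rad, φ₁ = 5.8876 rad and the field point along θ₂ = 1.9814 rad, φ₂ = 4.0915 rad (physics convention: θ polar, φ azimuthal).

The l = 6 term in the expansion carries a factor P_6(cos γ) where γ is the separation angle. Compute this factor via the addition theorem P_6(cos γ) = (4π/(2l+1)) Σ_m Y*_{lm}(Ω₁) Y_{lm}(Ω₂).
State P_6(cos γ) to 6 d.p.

0.295680

Expand P_6 via completeness: Σ_{m} conj(Y_{6,m}) at Ω₁ times Y_{6,m} at Ω₂ —
  m=-6: Y*=-0.000000-0.000000i  Y=+0.239483+0.158186i  product -0.000000-0.000000i
  m=-5: Y*=-0.000000-0.000000i  Y=+0.016075+0.432540i  product +0.000000-0.000000i
  m=-4: Y*=-0.000000-0.000000i  Y=-0.150149+0.116060i  product +0.000000+0.000000i
  m=-3: Y*=+0.000012-0.000029i  Y=+0.239416+0.071933i  product +0.000005-0.000006i
  m=-2: Y*=+0.001212-0.001226i  Y=+0.091142+0.266943i  product +0.000438+0.000212i
  m=-1: Y*=+0.055256-0.023075i  Y=+0.092787-0.129727i  product +0.002134-0.009309i
  m=+0: Y*=+1.013573-0.000000i  Y=+0.296703+0.000000i  product +0.300730+0.000000i
  m=+1: Y*=-0.055256-0.023075i  Y=-0.092787-0.129727i  product +0.002134+0.009309i
  m=+2: Y*=+0.001212+0.001226i  Y=+0.091142-0.266943i  product +0.000438-0.000212i
  m=+3: Y*=-0.000012-0.000029i  Y=-0.239416+0.071933i  product +0.000005+0.000006i
  m=+4: Y*=-0.000000+0.000000i  Y=-0.150149-0.116060i  product +0.000000-0.000000i
  m=+5: Y*=+0.000000-0.000000i  Y=-0.016075+0.432540i  product +0.000000+0.000000i
  m=+6: Y*=-0.000000+0.000000i  Y=+0.239483-0.158186i  product -0.000000+0.000000i
Σ over m = +0.305883+0.000000i; ×(4π/13) → +0.295680+0.000000i. Real part: 0.295680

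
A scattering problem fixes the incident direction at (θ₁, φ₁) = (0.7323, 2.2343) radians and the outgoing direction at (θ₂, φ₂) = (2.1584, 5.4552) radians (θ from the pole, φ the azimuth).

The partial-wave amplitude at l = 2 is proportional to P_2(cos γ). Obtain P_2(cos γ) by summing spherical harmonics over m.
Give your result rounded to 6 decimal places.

Expand P_2 via completeness: Σ_{m} conj(Y_{2,m}) at Ω₁ times Y_{2,m} at Ω₂ —
  term(m=-2) = +0.045619-0.007297i   from Y*(Ω₁)=-0.041678-0.167560i, Y(Ω₂)=-0.022762+0.266593i
  term(m=-1) = +0.136478-0.010846i   from Y*(Ω₁)=-0.236559+0.302608i, Y(Ω₂)=-0.241084-0.262545i
  term(m=+0) = -0.005115+0.000000i   from Y*(Ω₁)=+0.207842-0.000000i, Y(Ω₂)=-0.024609+0.000000i
  term(m=+1) = +0.136478+0.010846i   from Y*(Ω₁)=+0.236559+0.302608i, Y(Ω₂)=+0.241084-0.262545i
  term(m=+2) = +0.045619+0.007297i   from Y*(Ω₁)=-0.041678+0.167560i, Y(Ω₂)=-0.022762-0.266593i
Accumulated sum +0.359080+0.000000i; after 4π/(2l+1) scaling, +0.902466+0.000000i ⇒ P_2 = 0.902466

0.902466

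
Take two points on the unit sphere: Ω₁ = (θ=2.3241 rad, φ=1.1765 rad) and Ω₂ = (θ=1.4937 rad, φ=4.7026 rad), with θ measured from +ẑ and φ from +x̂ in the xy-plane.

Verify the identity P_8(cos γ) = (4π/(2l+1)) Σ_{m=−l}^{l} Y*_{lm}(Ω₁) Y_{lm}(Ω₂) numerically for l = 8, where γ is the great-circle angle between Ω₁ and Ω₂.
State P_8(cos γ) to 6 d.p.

0.262664

Addition theorem: P_8(cos γ) = (4π/17) Σ_m Y*_{lm}(Ω₁) Y_{lm}(Ω₂), m = −8…8:
  [-8]  conj(Y_{8,-8})(Ω₁) = -0.041306+0.000528i ; Y_{8,-8}(Ω₂) = +0.501765+0.039375i ; Δ = -0.020747-0.001362i
  [-7]  conj(Y_{8,-7})(Ω₁) = +0.057696-0.143817i ; Y_{8,-7}(Ω₂) = +0.010648-0.155156i ; Δ = -0.021700-0.010483i
  [-6]  conj(Y_{8,-6})(Ω₁) = +0.243616+0.238991i ; Y_{8,-6}(Ω₂) = +0.336275+0.019773i ; Δ = +0.077196+0.085184i
  [-5]  conj(Y_{8,-5})(Ω₁) = -0.425068+0.180060i ; Y_{8,-5}(Ω₂) = +0.008788-0.179407i ; Δ = +0.028568+0.077843i
  [-4]  conj(Y_{8,-4})(Ω₁) = -0.001876-0.293630i ; Y_{8,-4}(Ω₂) = +0.283278+0.011098i ; Δ = +0.002727-0.083200i
  [-3]  conj(Y_{8,-3})(Ω₁) = -0.134558-0.054982i ; Y_{8,-3}(Ω₂) = +0.005574-0.189755i ; Δ = -0.011183+0.025227i
  [-2]  conj(Y_{8,-2})(Ω₁) = +0.268296-0.270016i ; Y_{8,-2}(Ω₂) = +0.259422+0.005080i ; Δ = +0.070974-0.068685i
  [-1]  conj(Y_{8,-1})(Ω₁) = +0.011340+0.027253i ; Y_{8,-1}(Ω₂) = +0.001898-0.193907i ; Δ = +0.005306-0.002147i
  [+0]  conj(Y_{8,0})(Ω₁) = +0.368797-0.000000i ; Y_{8,0}(Ω₂) = +0.252312+0.000000i ; Δ = +0.093052+0.000000i
  [+1]  conj(Y_{8,1})(Ω₁) = -0.011340+0.027253i ; Y_{8,1}(Ω₂) = -0.001898-0.193907i ; Δ = +0.005306+0.002147i
  [+2]  conj(Y_{8,2})(Ω₁) = +0.268296+0.270016i ; Y_{8,2}(Ω₂) = +0.259422-0.005080i ; Δ = +0.070974+0.068685i
  [+3]  conj(Y_{8,3})(Ω₁) = +0.134558-0.054982i ; Y_{8,3}(Ω₂) = -0.005574-0.189755i ; Δ = -0.011183-0.025227i
  [+4]  conj(Y_{8,4})(Ω₁) = -0.001876+0.293630i ; Y_{8,4}(Ω₂) = +0.283278-0.011098i ; Δ = +0.002727+0.083200i
  [+5]  conj(Y_{8,5})(Ω₁) = +0.425068+0.180060i ; Y_{8,5}(Ω₂) = -0.008788-0.179407i ; Δ = +0.028568-0.077843i
  [+6]  conj(Y_{8,6})(Ω₁) = +0.243616-0.238991i ; Y_{8,6}(Ω₂) = +0.336275-0.019773i ; Δ = +0.077196-0.085184i
  [+7]  conj(Y_{8,7})(Ω₁) = -0.057696-0.143817i ; Y_{8,7}(Ω₂) = -0.010648-0.155156i ; Δ = -0.021700+0.010483i
  [+8]  conj(Y_{8,8})(Ω₁) = -0.041306-0.000528i ; Y_{8,8}(Ω₂) = +0.501765-0.039375i ; Δ = -0.020747+0.001362i
Σ over m = +0.355336+0.000000i; ×(4π/17) → +0.262664+0.000000i. Real part: 0.262664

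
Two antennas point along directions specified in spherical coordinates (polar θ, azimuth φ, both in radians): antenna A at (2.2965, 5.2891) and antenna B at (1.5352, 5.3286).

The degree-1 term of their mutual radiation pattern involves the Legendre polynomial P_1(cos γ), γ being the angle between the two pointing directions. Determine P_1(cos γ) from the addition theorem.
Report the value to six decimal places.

0.723357

Term-by-term m-sum for l=1 (normalisation 4π/3 = 4.188790):
  term(m=-1) = 0.08916 - 0.00352j   from Y*(Ω₁)=0.14092 - 0.21664j, Y(Ω₂)=0.19955 + 0.28177j
  term(m=+0) = -0.00564 + 0.00000j   from Y*(Ω₁)=-0.32427 + 0.00000j, Y(Ω₂)=0.01739 + 0.00000j
  term(m=+1) = 0.08916 + 0.00352j   from Y*(Ω₁)=-0.14092 - 0.21664j, Y(Ω₂)=-0.19955 + 0.28177j
Σ over m = 0.17269 + 0.00000j; ×(4π/3) → 0.72336 + 0.00000j. Real part: 0.723357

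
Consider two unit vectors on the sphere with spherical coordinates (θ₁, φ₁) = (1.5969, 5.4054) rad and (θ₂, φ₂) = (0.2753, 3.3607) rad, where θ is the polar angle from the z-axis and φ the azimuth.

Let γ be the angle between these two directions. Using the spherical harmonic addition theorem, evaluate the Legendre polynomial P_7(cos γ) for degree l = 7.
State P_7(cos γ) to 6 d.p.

0.264078

Expand P_7 via completeness: Σ_{m} conj(Y_{7,m}) at Ω₁ times Y_{7,m} at Ω₂ —
  [-7]  conj(Y_{7,-7})(Ω₁) = 0.49406 + 0.06896j ; Y_{7,-7}(Ω₂) = -0.00000 + 0.00005j ; Δ = -0.00000 + 0.00003j
  [-6]  conj(Y_{7,-6})(Ω₁) = -0.02565 - 0.04144j ; Y_{7,-6}(Ω₂) = 0.00018 - 0.00070j ; Δ = -0.00003 + 0.00001j
  [-5]  conj(Y_{7,-5})(Ω₁) = 0.11540 - 0.34423j ; Y_{7,-5}(Ω₂) = -0.00275 + 0.00535j ; Δ = 0.00152 + 0.00156j
  [-4]  conj(Y_{7,-4})(Ω₁) = -0.05335 + 0.02067j ; Y_{7,-4}(Ω₂) = 0.02231 - 0.02679j ; Δ = -0.00064 + 0.00189j
  [-3]  conj(Y_{7,-3})(Ω₁) = -0.28532 - 0.15894j ; Y_{7,-3}(Ω₂) = -0.11351 + 0.08761j ; Δ = 0.04631 - 0.00696j
  [-2]  conj(Y_{7,-2})(Ω₁) = 0.01119 + 0.05987j ; Y_{7,-2}(Ω₂) = 0.36043 - 0.16890j ; Δ = 0.01415 + 0.01969j
  [-1]  conj(Y_{7,-1})(Ω₁) = -0.20022 + 0.24111j ; Y_{7,-1}(Ω₂) = -0.61402 + 0.13673j ; Δ = 0.08997 - 0.17542j
  [+0]  conj(Y_{7,0})(Ω₁) = 0.06200 + 0.00000j ; Y_{7,0}(Ω₂) = 0.20431 + 0.00000j ; Δ = 0.01267 + 0.00000j
  [+1]  conj(Y_{7,1})(Ω₁) = 0.20022 + 0.24111j ; Y_{7,1}(Ω₂) = 0.61402 + 0.13673j ; Δ = 0.08997 + 0.17542j
  [+2]  conj(Y_{7,2})(Ω₁) = 0.01119 - 0.05987j ; Y_{7,2}(Ω₂) = 0.36043 + 0.16890j ; Δ = 0.01415 - 0.01969j
  [+3]  conj(Y_{7,3})(Ω₁) = 0.28532 - 0.15894j ; Y_{7,3}(Ω₂) = 0.11351 + 0.08761j ; Δ = 0.04631 + 0.00696j
  [+4]  conj(Y_{7,4})(Ω₁) = -0.05335 - 0.02067j ; Y_{7,4}(Ω₂) = 0.02231 + 0.02679j ; Δ = -0.00064 - 0.00189j
  [+5]  conj(Y_{7,5})(Ω₁) = -0.11540 - 0.34423j ; Y_{7,5}(Ω₂) = 0.00275 + 0.00535j ; Δ = 0.00152 - 0.00156j
  [+6]  conj(Y_{7,6})(Ω₁) = -0.02565 + 0.04144j ; Y_{7,6}(Ω₂) = 0.00018 + 0.00070j ; Δ = -0.00003 - 0.00001j
  [+7]  conj(Y_{7,7})(Ω₁) = -0.49406 + 0.06896j ; Y_{7,7}(Ω₂) = 0.00000 + 0.00005j ; Δ = -0.00000 - 0.00003j
Σ over m = 0.31522 - 0.00000j; ×(4π/15) → 0.26408 - 0.00000j. Real part: 0.264078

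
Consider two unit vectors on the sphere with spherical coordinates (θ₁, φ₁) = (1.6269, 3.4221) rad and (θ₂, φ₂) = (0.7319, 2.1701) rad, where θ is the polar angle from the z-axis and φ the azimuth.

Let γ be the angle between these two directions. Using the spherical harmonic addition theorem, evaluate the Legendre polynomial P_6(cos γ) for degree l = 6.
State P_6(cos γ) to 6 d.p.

-0.143720

Summing Y*_{l m}(θ₁,φ₁)·Y_{l m}(θ₂,φ₂) over m ∈ [−6, 6]; prefactor 4π/(2·6+1) = 0.966644:
  m=-6: (-0.053602, 0.475530) × (0.038668, -0.018881) = (0.006906, 0.019400)  (running Σ = (0.006906, 0.019400))
  m=-5: (0.015591, 0.091787) × (-0.023989, 0.164192) = (-0.015445, 0.000358)  (running Σ = (-0.008539, 0.019758))
  m=-4: (-0.148499, -0.308387) × (-0.266273, -0.245278) = (-0.036099, 0.118539)  (running Σ = (-0.044638, 0.138297))
  m=-3: (-0.071833, -0.080386) × (0.435043, -0.100539) = (-0.039333, -0.027749)  (running Σ = (-0.083970, 0.110548))
  m=-2: (0.259435, 0.163020) × (-0.060568, 0.155149) = (-0.041006, 0.030377)  (running Σ = (-0.124976, 0.140925))
  m=-1: (0.108733, 0.031327) × (0.172796, 0.252953) = (0.010865, 0.032918)  (running Σ = (-0.114112, 0.173843))
  m=0: (-0.297056, -0.000000) × (-0.267774, 0.000000) = (0.079544, 0.000000)  (running Σ = (-0.034568, 0.173843))
  m=1: (-0.108733, 0.031327) × (-0.172796, 0.252953) = (0.010865, -0.032918)  (running Σ = (-0.023703, 0.140925))
  m=2: (0.259435, -0.163020) × (-0.060568, -0.155149) = (-0.041006, -0.030377)  (running Σ = (-0.064709, 0.110548))
  m=3: (0.071833, -0.080386) × (-0.435043, -0.100539) = (-0.039333, 0.027749)  (running Σ = (-0.104041, 0.138297))
  m=4: (-0.148499, 0.308387) × (-0.266273, 0.245278) = (-0.036099, -0.118539)  (running Σ = (-0.140140, 0.019758))
  m=5: (-0.015591, 0.091787) × (0.023989, 0.164192) = (-0.015445, -0.000358)  (running Σ = (-0.155585, 0.019400))
  m=6: (-0.053602, -0.475530) × (0.038668, 0.018881) = (0.006906, -0.019400)  (running Σ = (-0.148679, -0.000000))
Σ over m = (-0.148679, -0.000000); ×(4π/13) → (-0.143720, -0.000000). Real part: -0.143720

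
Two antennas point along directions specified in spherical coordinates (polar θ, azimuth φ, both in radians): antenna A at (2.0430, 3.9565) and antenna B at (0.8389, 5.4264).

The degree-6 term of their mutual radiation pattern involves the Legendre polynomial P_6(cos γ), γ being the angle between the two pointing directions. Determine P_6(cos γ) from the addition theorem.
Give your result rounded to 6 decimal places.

-0.002941

Term-by-term m-sum for l=6 (normalisation 4π/13 = 0.966644):
  m=-6: Y*=(0.042449, -0.237237)  Y=(0.034006, -0.074477)  product (-0.016225, -0.011229)
  m=-5: Y*=(-0.253909, -0.342560)  Y=(-0.105855, -0.231752)  product (-0.052511, 0.095106)
  m=-4: Y*=(-0.284323, -0.033717)  Y=(-0.410198, -0.120423)  product (0.112568, 0.048070)
  m=-3: Y*=(0.116225, -0.097275)  Y=(-0.288337, 0.185318)  product (-0.015485, 0.049586)
  m=-2: Y*=(0.019982, -0.338187)  Y=(0.011718, -0.081513)  product (-0.027332, -0.005592)
  m=-1: Y*=(0.023562, 0.024996)  Y=(-0.243582, -0.281101)  product (0.001287, -0.012712)
  m=+0: Y*=(0.336027, -0.000000)  Y=(-0.022752, 0.000000)  product (-0.007645, 0.000000)
  m=+1: Y*=(-0.023562, 0.024996)  Y=(0.243582, -0.281101)  product (0.001287, 0.012712)
  m=+2: Y*=(0.019982, 0.338187)  Y=(0.011718, 0.081513)  product (-0.027332, 0.005592)
  m=+3: Y*=(-0.116225, -0.097275)  Y=(0.288337, 0.185318)  product (-0.015485, -0.049586)
  m=+4: Y*=(-0.284323, 0.033717)  Y=(-0.410198, 0.120423)  product (0.112568, -0.048070)
  m=+5: Y*=(0.253909, -0.342560)  Y=(0.105855, -0.231752)  product (-0.052511, -0.095106)
  m=+6: Y*=(0.042449, 0.237237)  Y=(0.034006, 0.074477)  product (-0.016225, 0.011229)
Total Σ_m = (-0.003043, 0.000000). Multiply by 0.966644: (-0.002941, 0.000000). P_6(cos γ) = -0.002941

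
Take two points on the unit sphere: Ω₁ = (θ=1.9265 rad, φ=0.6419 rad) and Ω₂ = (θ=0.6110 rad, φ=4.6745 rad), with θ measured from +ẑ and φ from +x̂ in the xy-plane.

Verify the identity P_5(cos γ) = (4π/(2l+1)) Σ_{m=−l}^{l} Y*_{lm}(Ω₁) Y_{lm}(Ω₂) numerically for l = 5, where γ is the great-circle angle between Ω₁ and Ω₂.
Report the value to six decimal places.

0.209308

Summing Y*_{l m}(θ₁,φ₁)·Y_{l m}(θ₂,φ₂) over m ∈ [−5, 5]; prefactor 4π/(2·5+1) = 1.142397:
  m=-5: Y*=-0.33517 - 0.02280j  Y=-0.00543 + 0.02833j  product 0.00247 - 0.00937j
  m=-4: Y*=0.33142 - 0.21430j  Y=0.12872 + 0.01966j  product 0.04687 - 0.02107j
  m=-3: Y*=-0.00906 + 0.02445j  Y=0.03732 - 0.32694j  product 0.00766 + 0.00387j
  m=-2: Y*=0.09339 + 0.31644j  Y=-0.46131 - 0.03502j  product -0.03200 - 0.14925j
  m=-1: Y*=-0.09355 - 0.06993j  Y=-0.00737 + 0.19452j  product 0.01429 - 0.01768j
  m=+0: Y*=-0.30290 + 0.00000j  Y=-0.34547 + 0.00000j  product 0.10464 + 0.00000j
  m=+1: Y*=0.09355 - 0.06993j  Y=0.00737 + 0.19452j  product 0.01429 + 0.01768j
  m=+2: Y*=0.09339 - 0.31644j  Y=-0.46131 + 0.03502j  product -0.03200 + 0.14925j
  m=+3: Y*=0.00906 + 0.02445j  Y=-0.03732 - 0.32694j  product 0.00766 - 0.00387j
  m=+4: Y*=0.33142 + 0.21430j  Y=0.12872 - 0.01966j  product 0.04687 + 0.02107j
  m=+5: Y*=0.33517 - 0.02280j  Y=0.00543 + 0.02833j  product 0.00247 + 0.00937j
Accumulated sum 0.18322 + 0.00000j; after 4π/(2l+1) scaling, 0.20931 + 0.00000j ⇒ P_5 = 0.209308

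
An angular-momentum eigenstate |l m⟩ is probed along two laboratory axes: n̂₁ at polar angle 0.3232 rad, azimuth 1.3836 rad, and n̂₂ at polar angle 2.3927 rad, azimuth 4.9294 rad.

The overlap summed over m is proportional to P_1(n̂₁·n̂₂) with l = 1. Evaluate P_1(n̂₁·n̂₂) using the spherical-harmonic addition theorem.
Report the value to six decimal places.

Term-by-term m-sum for l=1 (normalisation 4π/3 = 4.188790):
  [-1]  conj(Y_{1,-1})(Ω₁) = +0.020421+0.107813i ; Y_{1,-1}(Ω₂) = +0.050646+0.229705i ; Δ = -0.023731+0.010151i
  [+0]  conj(Y_{1,0})(Ω₁) = +0.463305-0.000000i ; Y_{1,0}(Ω₂) = -0.357874+0.000000i ; Δ = -0.165804+0.000000i
  [+1]  conj(Y_{1,1})(Ω₁) = -0.020421+0.107813i ; Y_{1,1}(Ω₂) = -0.050646+0.229705i ; Δ = -0.023731-0.010151i
Total Σ_m = -0.213266+0.000000i. Multiply by 4.188790: -0.893328+0.000000i. P_1(cos γ) = -0.893328

-0.893328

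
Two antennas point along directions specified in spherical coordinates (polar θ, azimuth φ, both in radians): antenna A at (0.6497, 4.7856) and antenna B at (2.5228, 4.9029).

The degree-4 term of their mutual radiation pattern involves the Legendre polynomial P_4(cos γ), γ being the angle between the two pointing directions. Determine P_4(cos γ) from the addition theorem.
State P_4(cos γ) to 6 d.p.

0.072704

Summing Y*_{l m}(θ₁,φ₁)·Y_{l m}(θ₂,φ₂) over m ∈ [−4, 4]; prefactor 4π/(2·4+1) = 1.396263:
  m=-4: +0.056744+0.017109i × +0.036242-0.034587i = +0.002648-0.001343i  (running Σ = +0.002648-0.001343i)
  m=-3: -0.048073+0.215348i × +0.107636+0.167363i = -0.041216+0.015134i  (running Σ = -0.038567+0.013791i)
  m=-2: -0.416418-0.061412i × -0.380814+0.152553i = +0.167946-0.040139i  (running Σ = +0.129379-0.026348i)
  m=-1: +0.023974-0.326883i × -0.069621-0.361010i = -0.119677+0.014103i  (running Σ = +0.009702-0.012245i)
  m=0: -0.206386-0.000000i × -0.158279+0.000000i = +0.032667+0.000000i  (running Σ = +0.042368-0.012245i)
  m=1: -0.023974-0.326883i × +0.069621-0.361010i = -0.119677-0.014103i  (running Σ = -0.077309-0.026348i)
  m=2: -0.416418+0.061412i × -0.380814-0.152553i = +0.167946+0.040139i  (running Σ = +0.090638+0.013791i)
  m=3: +0.048073+0.215348i × -0.107636+0.167363i = -0.041216-0.015134i  (running Σ = +0.049422-0.001343i)
  m=4: +0.056744-0.017109i × +0.036242+0.034587i = +0.002648+0.001343i  (running Σ = +0.052070-0.000000i)
Σ over m = +0.052070-0.000000i; ×(4π/9) → +0.072704-0.000000i. Real part: 0.072704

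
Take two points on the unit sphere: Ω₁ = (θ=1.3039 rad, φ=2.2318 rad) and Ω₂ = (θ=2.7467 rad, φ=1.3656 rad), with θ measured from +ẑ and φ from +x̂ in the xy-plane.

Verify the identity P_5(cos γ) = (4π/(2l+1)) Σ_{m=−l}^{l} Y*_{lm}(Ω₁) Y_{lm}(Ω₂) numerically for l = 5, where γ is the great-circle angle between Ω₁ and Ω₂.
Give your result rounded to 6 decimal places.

Summing Y*_{l m}(θ₁,φ₁)·Y_{l m}(θ₂,φ₂) over m ∈ [−5, 5]; prefactor 4π/(2·5+1) = 1.142397:
  m=-5: Y*=0.06306 - 0.38242j  Y=0.00334 - 0.00203j  product -0.00056 - 0.00141j
  m=-4: Y*=-0.29448 + 0.15995j  Y=-0.02023 - 0.02171j  product 0.00943 + 0.00316j
  m=-3: Y*=-0.10639 - 0.04652j  Y=-0.07584 + 0.10723j  product 0.01306 - 0.00788j
  m=-2: Y*=0.08103 + 0.31897j  Y=0.33034 + 0.14373j  product -0.01908 + 0.11701j
  m=-1: Y*=-0.02424 + 0.03116j  Y=0.10836 - 0.52064j  product 0.01360 + 0.01600j
  m=+0: Y*=0.32188 + 0.00000j  Y=-0.11787 + 0.00000j  product -0.03794 + 0.00000j
  m=+1: Y*=0.02424 + 0.03116j  Y=-0.10836 - 0.52064j  product 0.01360 - 0.01600j
  m=+2: Y*=0.08103 - 0.31897j  Y=0.33034 - 0.14373j  product -0.01908 - 0.11701j
  m=+3: Y*=0.10639 - 0.04652j  Y=0.07584 + 0.10723j  product 0.01306 + 0.00788j
  m=+4: Y*=-0.29448 - 0.15995j  Y=-0.02023 + 0.02171j  product 0.00943 - 0.00316j
  m=+5: Y*=-0.06306 - 0.38242j  Y=-0.00334 - 0.00203j  product -0.00056 + 0.00141j
Total Σ_m = -0.00505 + 0.00000j. Multiply by 1.142397: -0.00577 + 0.00000j. P_5(cos γ) = -0.005770

-0.005770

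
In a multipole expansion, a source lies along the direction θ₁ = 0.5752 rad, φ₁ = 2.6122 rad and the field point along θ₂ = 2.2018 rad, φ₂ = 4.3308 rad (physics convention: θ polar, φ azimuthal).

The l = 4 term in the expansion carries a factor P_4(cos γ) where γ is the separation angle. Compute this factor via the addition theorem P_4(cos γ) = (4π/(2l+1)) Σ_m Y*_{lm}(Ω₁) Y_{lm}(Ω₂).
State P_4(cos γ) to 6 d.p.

-0.370412

Summing Y*_{l m}(θ₁,φ₁)·Y_{l m}(θ₂,φ₂) over m ∈ [−4, 4]; prefactor 4π/(2·4+1) = 1.396263:
  m=-4: -0.020151-0.033106i × +0.008356+0.187909i = +0.006053-0.004063i  (running Σ = +0.006053-0.004063i)
  m=-3: +0.002939+0.169057i × -0.353971+0.160641i = -0.028198-0.059369i  (running Σ = -0.022145-0.063432i)
  m=-2: +0.190538-0.339035i × -0.226371-0.216528i = -0.116543+0.035491i  (running Σ = -0.138688-0.027942i)
  m=-1: -0.359434+0.210305i × -0.047304+0.117889i = -0.007790-0.052322i  (running Σ = -0.146478-0.080263i)
  m=0: -0.081694-0.000000i × -0.338686+0.000000i = +0.027669+0.000000i  (running Σ = -0.118810-0.080263i)
  m=1: +0.359434+0.210305i × +0.047304+0.117889i = -0.007790+0.052322i  (running Σ = -0.126600-0.027942i)
  m=2: +0.190538+0.339035i × -0.226371+0.216528i = -0.116543-0.035491i  (running Σ = -0.243143-0.063432i)
  m=3: -0.002939+0.169057i × +0.353971+0.160641i = -0.028198+0.059369i  (running Σ = -0.271340-0.004063i)
  m=4: -0.020151+0.033106i × +0.008356-0.187909i = +0.006053+0.004063i  (running Σ = -0.265288+0.000000i)
Σ over m = -0.265288+0.000000i; ×(4π/9) → -0.370412+0.000000i. Real part: -0.370412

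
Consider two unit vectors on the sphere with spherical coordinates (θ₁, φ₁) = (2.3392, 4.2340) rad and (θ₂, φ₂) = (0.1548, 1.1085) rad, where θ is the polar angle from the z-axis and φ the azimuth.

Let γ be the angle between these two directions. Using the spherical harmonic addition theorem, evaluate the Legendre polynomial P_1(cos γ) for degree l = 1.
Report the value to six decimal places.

Summing Y*_{l m}(θ₁,φ₁)·Y_{l m}(θ₂,φ₂) over m ∈ [−1, 1]; prefactor 4π/(2·1+1) = 4.188790:
  m=-1: -0.114359-0.220530i × +0.023758-0.047678i = -0.013231+0.000213i  (running Σ = -0.013231+0.000213i)
  m=0: -0.339573-0.000000i × +0.482760+0.000000i = -0.163932-0.000000i  (running Σ = -0.177164+0.000213i)
  m=1: +0.114359-0.220530i × -0.023758-0.047678i = -0.013231-0.000213i  (running Σ = -0.190395+0.000000i)
Accumulated sum -0.190395+0.000000i; after 4π/(2l+1) scaling, -0.797524+0.000000i ⇒ P_1 = -0.797524

-0.797524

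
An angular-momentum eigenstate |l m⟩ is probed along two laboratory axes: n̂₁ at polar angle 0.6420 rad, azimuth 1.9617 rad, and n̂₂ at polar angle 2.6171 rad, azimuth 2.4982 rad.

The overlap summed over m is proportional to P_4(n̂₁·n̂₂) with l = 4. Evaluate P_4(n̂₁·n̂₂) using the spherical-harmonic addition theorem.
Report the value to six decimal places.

Summing Y*_{l m}(θ₁,φ₁)·Y_{l m}(θ₂,φ₂) over m ∈ [−4, 4]; prefactor 4π/(2·4+1) = 1.396263:
  m=-4: 0.00041 + 0.05689j × -0.02346 + 0.01497j = -0.00086 - 0.00133j  (running Σ = -0.00086 - 0.00133j)
  m=-3: 0.19840 - 0.08344j × -0.04785 + 0.12737j = 0.00113 + 0.02926j  (running Σ = 0.00027 + 0.02793j)
  m=-2: -0.29707 - 0.29495j × 0.09978 + 0.34181j = 0.07118 - 0.13097j  (running Σ = 0.07145 - 0.10304j)
  m=-1: -0.12881 + 0.31257j × 0.36826 + 0.27613j = -0.13375 + 0.07954j  (running Σ = -0.06230 - 0.02350j)
  m=0: -0.19492 + 0.00000j × 0.01799 + 0.00000j = -0.00351 + 0.00000j  (running Σ = -0.06581 - 0.02350j)
  m=1: 0.12881 + 0.31257j × -0.36826 + 0.27613j = -0.13375 - 0.07954j  (running Σ = -0.19955 - 0.10304j)
  m=2: -0.29707 + 0.29495j × 0.09978 - 0.34181j = 0.07118 + 0.13097j  (running Σ = -0.12838 + 0.02793j)
  m=3: -0.19840 - 0.08344j × 0.04785 + 0.12737j = 0.00113 - 0.02926j  (running Σ = -0.12724 - 0.00133j)
  m=4: 0.00041 - 0.05689j × -0.02346 - 0.01497j = -0.00086 + 0.00133j  (running Σ = -0.12810 + 0.00000j)
Σ over m = -0.12810 + 0.00000j; ×(4π/9) → -0.17887 + 0.00000j. Real part: -0.178868

-0.178868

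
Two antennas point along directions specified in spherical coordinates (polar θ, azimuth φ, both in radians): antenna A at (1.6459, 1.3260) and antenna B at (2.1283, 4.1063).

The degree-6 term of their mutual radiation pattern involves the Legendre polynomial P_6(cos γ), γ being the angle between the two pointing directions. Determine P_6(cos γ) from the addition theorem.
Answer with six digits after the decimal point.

Addition theorem: P_6(cos γ) = (4π/13) Σ_m Y*_{lm}(Ω₁) Y_{lm}(Ω₂), m = −6…6:
  [-6]  conj(Y_{6,-6})(Ω₁) = (-0.048372, 0.472501) ; Y_{6,-6}(Ω₂) = (0.158729, 0.085674) ; Δ = (-0.048159, 0.070855)
  [-5]  conj(Y_{6,-5})(Ω₁) = (-0.116433, -0.042082) ; Y_{6,-5}(Ω₂) = (0.043211, 0.387167) ; Δ = (0.011261, -0.046897)
  [-4]  conj(Y_{6,-4})(Ω₁) = (-0.184558, 0.274685) ; Y_{6,-4}(Ω₂) = (-0.289863, 0.252816) ; Δ = (-0.015948, -0.126280)
  [-3]  conj(Y_{6,-3})(Ω₁) = (-0.095420, -0.105687) ; Y_{6,-3}(Ω₂) = (-0.016142, -0.004078) ; Δ = (0.001109, 0.002095)
  [-2]  conj(Y_{6,-2})(Ω₁) = (-0.257150, 0.137026) ; Y_{6,-2}(Ω₂) = (0.119591, 0.319056) ; Δ = (-0.074472, -0.065658)
  [-1]  conj(Y_{6,-1})(Ω₁) = (-0.036099, -0.144509) ; Y_{6,-1}(Ω₂) = (-0.085536, 0.123408) ; Δ = (0.020921, 0.007906)
  [+0]  conj(Y_{6,0})(Ω₁) = (-0.280899, -0.000000) ; Y_{6,0}(Ω₂) = (0.303630, 0.000000) ; Δ = (-0.085289, -0.000000)
  [+1]  conj(Y_{6,1})(Ω₁) = (0.036099, -0.144509) ; Y_{6,1}(Ω₂) = (0.085536, 0.123408) ; Δ = (0.020921, -0.007906)
  [+2]  conj(Y_{6,2})(Ω₁) = (-0.257150, -0.137026) ; Y_{6,2}(Ω₂) = (0.119591, -0.319056) ; Δ = (-0.074472, 0.065658)
  [+3]  conj(Y_{6,3})(Ω₁) = (0.095420, -0.105687) ; Y_{6,3}(Ω₂) = (0.016142, -0.004078) ; Δ = (0.001109, -0.002095)
  [+4]  conj(Y_{6,4})(Ω₁) = (-0.184558, -0.274685) ; Y_{6,4}(Ω₂) = (-0.289863, -0.252816) ; Δ = (-0.015948, 0.126280)
  [+5]  conj(Y_{6,5})(Ω₁) = (0.116433, -0.042082) ; Y_{6,5}(Ω₂) = (-0.043211, 0.387167) ; Δ = (0.011261, 0.046897)
  [+6]  conj(Y_{6,6})(Ω₁) = (-0.048372, -0.472501) ; Y_{6,6}(Ω₂) = (0.158729, -0.085674) ; Δ = (-0.048159, -0.070855)
Σ over m = (-0.295864, 0.000000); ×(4π/13) → (-0.285995, 0.000000). Real part: -0.285995

-0.285995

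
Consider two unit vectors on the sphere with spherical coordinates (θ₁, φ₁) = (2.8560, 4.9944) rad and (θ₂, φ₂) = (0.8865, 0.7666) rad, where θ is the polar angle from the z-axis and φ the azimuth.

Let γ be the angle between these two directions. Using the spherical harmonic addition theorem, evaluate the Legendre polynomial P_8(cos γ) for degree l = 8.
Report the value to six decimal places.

Expand P_8 via completeness: Σ_{m} conj(Y_{8,m}) at Ω₁ times Y_{8,m} at Ω₂ —
  m=-8: -0.00001 + 0.00002j × 0.06623 + 0.01004j = -0.00000 + 0.00000j  (running Σ = -0.00000 + 0.00000j)
  m=-7: 0.00026 + 0.00011j × 0.13294 + 0.17350j = 0.00002 + 0.00006j  (running Σ = 0.00001 + 0.00006j)
  m=-6: 0.00029 - 0.00239j × -0.04579 + 0.40428j = 0.00095 + 0.00023j  (running Σ = 0.00097 + 0.00029j)
  m=-5: -0.01477 + 0.00240j × -0.33114 + 0.27409j = 0.00424 - 0.00484j  (running Σ = 0.00520 - 0.00456j)
  m=-4: 0.02936 + 0.06192j × -0.12030 - 0.00906j = -0.00297 - 0.00771j  (running Σ = 0.00223 - 0.01227j)
  m=-3: 0.17002 - 0.15056j × 0.19886 + 0.22266j = 0.06733 + 0.00792j  (running Σ = 0.06957 - 0.00435j)
  m=-2: -0.42754 - 0.27045j × -0.01108 + 0.29468j = 0.08443 - 0.12299j  (running Σ = 0.15400 - 0.12734j)
  m=-1: -0.16787 + 0.57939j × 0.12595 - 0.12130j = 0.04914 + 0.09333j  (running Σ = 0.20314 - 0.03401j)
  m=0: -0.01459 + 0.00000j × 0.32439 + 0.00000j = -0.00473 + 0.00000j  (running Σ = 0.19841 - 0.03401j)
  m=1: 0.16787 + 0.57939j × -0.12595 - 0.12130j = 0.04914 - 0.09333j  (running Σ = 0.24754 - 0.12734j)
  m=2: -0.42754 + 0.27045j × -0.01108 - 0.29468j = 0.08443 + 0.12299j  (running Σ = 0.33198 - 0.00435j)
  m=3: -0.17002 - 0.15056j × -0.19886 + 0.22266j = 0.06733 - 0.00792j  (running Σ = 0.39931 - 0.01227j)
  m=4: 0.02936 - 0.06192j × -0.12030 + 0.00906j = -0.00297 + 0.00771j  (running Σ = 0.39634 - 0.00456j)
  m=5: 0.01477 + 0.00240j × 0.33114 + 0.27409j = 0.00424 + 0.00484j  (running Σ = 0.40058 + 0.00029j)
  m=6: 0.00029 + 0.00239j × -0.04579 - 0.40428j = 0.00095 - 0.00023j  (running Σ = 0.40153 + 0.00006j)
  m=7: -0.00026 + 0.00011j × -0.13294 + 0.17350j = 0.00002 - 0.00006j  (running Σ = 0.40154 + 0.00000j)
  m=8: -0.00001 - 0.00002j × 0.06623 - 0.01004j = -0.00000 - 0.00000j  (running Σ = 0.40154 + 0.00000j)
Accumulated sum 0.40154 + 0.00000j; after 4π/(2l+1) scaling, 0.29682 + 0.00000j ⇒ P_8 = 0.296820

0.296820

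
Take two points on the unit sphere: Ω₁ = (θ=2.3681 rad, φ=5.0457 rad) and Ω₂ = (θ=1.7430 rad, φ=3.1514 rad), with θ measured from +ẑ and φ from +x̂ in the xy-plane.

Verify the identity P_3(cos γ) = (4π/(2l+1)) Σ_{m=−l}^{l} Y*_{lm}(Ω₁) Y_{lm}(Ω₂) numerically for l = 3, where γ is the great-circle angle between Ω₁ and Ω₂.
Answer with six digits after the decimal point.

0.142083

Addition theorem: P_3(cos γ) = (4π/7) Σ_m Y*_{lm}(Ω₁) Y_{lm}(Ω₂), m = −3…3:
  [-3]  conj(Y_{3,-3})(Ω₁) = -0.11971 + 0.07688j ; Y_{3,-3}(Ω₂) = -0.39881 + 0.01174j ; Δ = 0.04684 - 0.03207j
  [-2]  conj(Y_{3,-2})(Ω₁) = 0.28049 + 0.22068j ; Y_{3,-2}(Ω₂) = -0.16995 + 0.00333j ; Δ = -0.04840 - 0.03657j
  [-1]  conj(Y_{3,-1})(Ω₁) = 0.11520 - 0.33274j ; Y_{3,-1}(Ω₂) = 0.27164 - 0.00266j ; Δ = 0.03041 - 0.09069j
  [+0]  conj(Y_{3,0})(Ω₁) = 0.11761 + 0.00000j ; Y_{3,0}(Ω₂) = 0.18245 + 0.00000j ; Δ = 0.02146 + 0.00000j
  [+1]  conj(Y_{3,1})(Ω₁) = -0.11520 - 0.33274j ; Y_{3,1}(Ω₂) = -0.27164 - 0.00266j ; Δ = 0.03041 + 0.09069j
  [+2]  conj(Y_{3,2})(Ω₁) = 0.28049 - 0.22068j ; Y_{3,2}(Ω₂) = -0.16995 - 0.00333j ; Δ = -0.04840 + 0.03657j
  [+3]  conj(Y_{3,3})(Ω₁) = 0.11971 + 0.07688j ; Y_{3,3}(Ω₂) = 0.39881 + 0.01174j ; Δ = 0.04684 + 0.03207j
Σ over m = 0.07915 - 0.00000j; ×(4π/7) → 0.14208 - 0.00000j. Real part: 0.142083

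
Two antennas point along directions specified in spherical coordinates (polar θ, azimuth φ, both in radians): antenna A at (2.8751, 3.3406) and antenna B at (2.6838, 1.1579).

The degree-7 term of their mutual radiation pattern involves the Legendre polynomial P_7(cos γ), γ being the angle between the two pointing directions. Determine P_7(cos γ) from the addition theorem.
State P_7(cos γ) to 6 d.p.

-0.233820

Expand P_7 via completeness: Σ_{m} conj(Y_{7,m}) at Ω₁ times Y_{7,m} at Ω₂ —
  [-7]  conj(Y_{7,-7})(Ω₁) = (-0.000008, -0.000043) ; Y_{7,-7}(Ω₂) = (-0.000410, -0.001595) ; Δ = (-0.000000, 0.000000)
  [-6]  conj(Y_{7,-6})(Ω₁) = (-0.000222, -0.000560) ; Y_{7,-6}(Ω₂) = (-0.009850, 0.007711) ; Δ = (0.000006, 0.000004)
  [-5]  conj(Y_{7,-5})(Ω₁) = (-0.002809, -0.004327) ; Y_{7,-5}(Ω₂) = (0.051551, 0.027741) ; Δ = (-0.000025, -0.000301)
  [-4]  conj(Y_{7,-4})(Ω₁) = (-0.021673, -0.022139) ; Y_{7,-4}(Ω₂) = (0.015123, -0.186785) ; Δ = (-0.004463, 0.003713)
  [-3]  conj(Y_{7,-3})(Ω₁) = (-0.109339, -0.074326) ; Y_{7,-3}(Ω₂) = (-0.383588, 0.132292) ; Δ = (0.051774, 0.014046)
  [-2]  conj(Y_{7,-2})(Ω₁) = (-0.352034, -0.148014) ; Y_{7,-2}(Ω₂) = (0.354582, 0.384452) ; Δ = (-0.067921, -0.187823)
  [-1]  conj(Y_{7,-1})(Ω₁) = (-0.621739, -0.125390) ; Y_{7,-1}(Ω₂) = (0.075182, -0.171618) ; Δ = (-0.068263, 0.097274)
  [+0]  conj(Y_{7,0})(Ω₁) = (-0.245953, -0.000000) ; Y_{7,0}(Ω₂) = (0.411945, 0.000000) ; Δ = (-0.101319, -0.000000)
  [+1]  conj(Y_{7,1})(Ω₁) = (0.621739, -0.125390) ; Y_{7,1}(Ω₂) = (-0.075182, -0.171618) ; Δ = (-0.068263, -0.097274)
  [+2]  conj(Y_{7,2})(Ω₁) = (-0.352034, 0.148014) ; Y_{7,2}(Ω₂) = (0.354582, -0.384452) ; Δ = (-0.067921, 0.187823)
  [+3]  conj(Y_{7,3})(Ω₁) = (0.109339, -0.074326) ; Y_{7,3}(Ω₂) = (0.383588, 0.132292) ; Δ = (0.051774, -0.014046)
  [+4]  conj(Y_{7,4})(Ω₁) = (-0.021673, 0.022139) ; Y_{7,4}(Ω₂) = (0.015123, 0.186785) ; Δ = (-0.004463, -0.003713)
  [+5]  conj(Y_{7,5})(Ω₁) = (0.002809, -0.004327) ; Y_{7,5}(Ω₂) = (-0.051551, 0.027741) ; Δ = (-0.000025, 0.000301)
  [+6]  conj(Y_{7,6})(Ω₁) = (-0.000222, 0.000560) ; Y_{7,6}(Ω₂) = (-0.009850, -0.007711) ; Δ = (0.000006, -0.000004)
  [+7]  conj(Y_{7,7})(Ω₁) = (0.000008, -0.000043) ; Y_{7,7}(Ω₂) = (0.000410, -0.001595) ; Δ = (-0.000000, -0.000000)
Accumulated sum (-0.279102, 0.000000); after 4π/(2l+1) scaling, (-0.233820, 0.000000) ⇒ P_7 = -0.233820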